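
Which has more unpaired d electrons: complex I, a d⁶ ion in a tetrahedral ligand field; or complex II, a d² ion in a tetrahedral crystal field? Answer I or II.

I: Tetrahedral splitting is small, so the complex is high-spin; e^3 t2^3 → 4 unpaired.
II: Tetrahedral fields are weak (Δₜ ≈ 4/9 Δₒ), so electrons fill high-spin; e² t₂⁰ → 2 unpaired.
So I has more unpaired electrons.

I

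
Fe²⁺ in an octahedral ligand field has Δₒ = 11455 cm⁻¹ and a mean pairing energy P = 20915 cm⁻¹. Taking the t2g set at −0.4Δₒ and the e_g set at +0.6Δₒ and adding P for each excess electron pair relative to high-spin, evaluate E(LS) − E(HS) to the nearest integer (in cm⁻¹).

Fe²⁺: group 8, so d-count = 8 − 2 = 6.
High-spin d⁶ fills as t2g^4 e_g^2 with CFSE 4(−0.4) + 2(+0.6) = -0.4Δₒ = -4582 cm⁻¹.
Low-spin: t2g^6 e_g^0, orbital CFSE = -2.4Δₒ = -27492 cm⁻¹; plus 2 excess pairs × P = +41830 cm⁻¹; total 14338 cm⁻¹.
E(LS) − E(HS) = 14338 − (-4582) = 18920 cm⁻¹.

18920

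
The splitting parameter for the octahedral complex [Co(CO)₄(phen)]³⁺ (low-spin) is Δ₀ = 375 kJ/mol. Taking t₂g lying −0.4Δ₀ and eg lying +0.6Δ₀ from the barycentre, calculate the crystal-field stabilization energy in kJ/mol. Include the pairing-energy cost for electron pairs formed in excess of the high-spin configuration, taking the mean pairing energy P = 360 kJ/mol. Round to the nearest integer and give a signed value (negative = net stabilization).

-180

Ligand charges: 4×(+0) from CO and 1×(+0) from phen sum to +0; with overall charge +3, Co is +3.
Co is in group 9, so Co³⁺ is d⁶ (9 − 3 = 6).
Electron filling gives t₂g⁶ eg⁰.
CFSE(orbital) = 6×(-0.4Δ₀) + 0×(0.6Δ₀) = -2.4Δ₀; with Δ₀ = 375 kJ/mol that is -900 kJ/mol.
High-spin d⁶ would be t₂g⁴ eg² with 1 pair; low-spin has 3, so 2 excess pairs cost +2P = +720 kJ/mol.
Combining: -900 + 720 = -180 kJ/mol.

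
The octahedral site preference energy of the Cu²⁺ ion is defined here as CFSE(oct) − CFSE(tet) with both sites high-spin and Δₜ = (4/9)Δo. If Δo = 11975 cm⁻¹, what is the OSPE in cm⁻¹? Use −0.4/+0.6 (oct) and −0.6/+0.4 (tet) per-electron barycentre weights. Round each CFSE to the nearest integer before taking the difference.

Cu is in group 11, so Cu²⁺ is d⁹ (11 − 2 = 9).
In an octahedral site d⁹ (HS) is t2g^6 e_g^3, giving CFSE(oct) = -0.6Δo = -7185 cm⁻¹.
Tetrahedral: e^4 t2^5, CFSE = 4(−0.6) + 5(+0.4) = -0.4Δₜ = -0.4 × (4/9) × 11975 = -2129 cm⁻¹.
OSPE = CFSE(oct) − CFSE(tet) = -7185 − (-2129) = -5056 cm⁻¹.

-5056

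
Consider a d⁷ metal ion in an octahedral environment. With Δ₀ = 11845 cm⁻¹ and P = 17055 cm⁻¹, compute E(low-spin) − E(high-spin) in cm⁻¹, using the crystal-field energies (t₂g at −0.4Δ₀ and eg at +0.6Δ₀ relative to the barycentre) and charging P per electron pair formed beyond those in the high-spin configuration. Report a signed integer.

High-spin: t₂g⁵ eg², CFSE = -0.8Δ₀ = -9476 cm⁻¹.
Low-spin t₂g⁶ eg¹ gives -1.8Δ₀ = -21321 cm⁻¹, but forming 1 extra pair costs 1P = 17055 cm⁻¹, so E(LS) = -21321 + 17055 = -4266 cm⁻¹.
E(LS) − E(HS) = -4266 − (-9476) = 5210 cm⁻¹.

5210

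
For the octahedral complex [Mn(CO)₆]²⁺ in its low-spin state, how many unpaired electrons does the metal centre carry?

CO is neutral, so the +2 overall charge sits on Mn: oxidation state +2.
Mn sits in group 7; removing 2 electrons leaves Mn²⁺ with 7 − 2 = 5 d electrons.
Configuration: t₂g⁵ eg⁰, giving 1 unpaired electron.

1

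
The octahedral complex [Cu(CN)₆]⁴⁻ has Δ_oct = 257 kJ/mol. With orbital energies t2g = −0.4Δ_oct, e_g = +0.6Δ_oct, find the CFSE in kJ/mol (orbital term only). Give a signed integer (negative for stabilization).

-154

Each CN⁻ contributes -1; 6 × (-1) = -6. With overall charge -4, Cu is in the +2 oxidation state.
Group 11 minus oxidation state +2 gives a d⁹ configuration for Cu²⁺.
For octahedral d⁹ the high- and low-spin configurations coincide.
Electron filling gives t2g^6 e_g^3.
Orbital CFSE = 6(-0.4) + 3(0.6) = -0.6Δ_oct = -0.6 × 257 = -154 kJ/mol.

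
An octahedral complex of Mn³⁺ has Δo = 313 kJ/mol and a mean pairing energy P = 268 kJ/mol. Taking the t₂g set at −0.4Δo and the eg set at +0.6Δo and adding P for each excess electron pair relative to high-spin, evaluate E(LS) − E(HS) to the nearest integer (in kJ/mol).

Group 7 minus oxidation state +3 gives a d⁴ configuration for Mn³⁺.
High-spin d⁴ fills as t₂g³ eg¹ with CFSE 3(−0.4) + 1(+0.6) = -0.6Δo = -188 kJ/mol.
Low-spin: t₂g⁴ eg⁰, orbital CFSE = -1.6Δo = -501 kJ/mol; plus 1 excess pair × P = +268 kJ/mol; total -233 kJ/mol.
Thus E(LS) − E(HS) = -45 kJ/mol.

-45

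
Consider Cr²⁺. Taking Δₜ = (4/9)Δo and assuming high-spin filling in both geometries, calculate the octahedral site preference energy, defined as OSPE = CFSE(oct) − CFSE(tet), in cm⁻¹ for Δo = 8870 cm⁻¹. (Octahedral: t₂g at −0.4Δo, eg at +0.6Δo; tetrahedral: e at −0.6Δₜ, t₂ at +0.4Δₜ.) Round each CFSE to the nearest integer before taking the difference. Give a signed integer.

-3745

Group 6 minus oxidation state +2 gives a d⁴ configuration for Cr²⁺.
In an octahedral site d⁴ (HS) is t2g^3 e_g^1, giving CFSE(oct) = -0.6Δo = -5322 cm⁻¹.
Tetrahedral: e^2 t2^2, CFSE = 2(−0.6) + 2(+0.4) = -0.4Δₜ = -0.4 × (4/9) × 8870 = -1577 cm⁻¹.
OSPE = CFSE(oct) − CFSE(tet) = -5322 − (-1577) = -3745 cm⁻¹.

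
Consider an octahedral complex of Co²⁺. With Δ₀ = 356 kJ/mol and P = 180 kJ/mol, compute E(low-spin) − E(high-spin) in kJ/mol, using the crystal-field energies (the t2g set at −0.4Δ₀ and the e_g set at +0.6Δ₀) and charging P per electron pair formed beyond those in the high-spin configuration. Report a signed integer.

Group 9 minus oxidation state +2 gives a d⁷ configuration for Co²⁺.
In the high-spin limit (t2g^5 e_g^2) the orbital term is -0.8Δ₀ = -285 kJ/mol, with no excess pairing.
Low-spin t2g^6 e_g^1 gives -1.8Δ₀ = -641 kJ/mol, but forming 1 extra pair costs 1P = 180 kJ/mol, so E(LS) = -641 + 180 = -461 kJ/mol.
Thus E(LS) − E(HS) = -176 kJ/mol.

-176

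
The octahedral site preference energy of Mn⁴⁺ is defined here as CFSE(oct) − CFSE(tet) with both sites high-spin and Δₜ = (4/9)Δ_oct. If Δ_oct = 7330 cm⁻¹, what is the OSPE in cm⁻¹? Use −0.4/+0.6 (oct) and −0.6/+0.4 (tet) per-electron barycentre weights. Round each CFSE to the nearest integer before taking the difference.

Mn⁴⁺: group 7, so d-count = 7 − 4 = 3.
Octahedral high-spin t2g^3 e_g^0: CFSE = -1.2 × 7330 = -8796 cm⁻¹.
In a tetrahedral site the filling is e^2 t2^1: CFSE(tet) = -0.8Δₜ = -0.8 × (4/9)(7330) = -2606 cm⁻¹.
OSPE = -8796 − (-2606) = -6190 cm⁻¹.

-6190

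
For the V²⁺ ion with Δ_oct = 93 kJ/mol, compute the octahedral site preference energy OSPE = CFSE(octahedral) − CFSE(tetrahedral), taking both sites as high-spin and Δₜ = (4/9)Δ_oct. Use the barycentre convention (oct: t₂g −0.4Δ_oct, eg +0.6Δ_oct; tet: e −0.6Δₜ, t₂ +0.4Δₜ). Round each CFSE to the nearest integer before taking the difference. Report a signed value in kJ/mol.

V sits in group 5; removing 2 electrons leaves V²⁺ with 5 − 2 = 3 d electrons.
In an octahedral site d³ (HS) is t₂g³ eg⁰, giving CFSE(oct) = -1.2Δ_oct = -112 kJ/mol.
In a tetrahedral site the filling is e² t₂¹: CFSE(tet) = -0.8Δₜ = -0.8 × (4/9)(93) = -33 kJ/mol.
Subtracting, OSPE = -112 − (-33) = -79 kJ/mol.

-79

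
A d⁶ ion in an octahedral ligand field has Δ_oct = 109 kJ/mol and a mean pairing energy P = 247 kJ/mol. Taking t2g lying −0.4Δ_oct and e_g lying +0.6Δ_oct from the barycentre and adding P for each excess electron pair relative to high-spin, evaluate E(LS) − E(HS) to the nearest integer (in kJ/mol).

In the high-spin limit (t2g^4 e_g^2) the orbital term is -0.4Δ_oct = -44 kJ/mol, with no excess pairing.
For low-spin the configuration is t2g^6 e_g^0: orbital energy -2.4 × 109 = -262 kJ/mol, and 2 additional pairs relative to high-spin add 494 kJ/mol, giving 232 kJ/mol.
The difference is 232 − (-44) = 276 kJ/mol, so high-spin lies lower.

276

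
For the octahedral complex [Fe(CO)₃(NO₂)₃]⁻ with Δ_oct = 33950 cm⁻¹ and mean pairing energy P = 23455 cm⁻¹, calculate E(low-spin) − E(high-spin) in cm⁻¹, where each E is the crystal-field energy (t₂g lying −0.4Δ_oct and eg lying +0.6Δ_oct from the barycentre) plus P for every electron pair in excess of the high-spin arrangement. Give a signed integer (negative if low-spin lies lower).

-20990

Ligand charges: 3×(+0) from CO and 3×(-1) from NO₂⁻ sum to -3; with overall charge -1, Fe is +2.
Fe²⁺: group 8, so d-count = 8 − 2 = 6.
High-spin: t₂g⁴ eg², CFSE = -0.4Δ_oct = -13580 cm⁻¹.
For low-spin the configuration is t₂g⁶ eg⁰: orbital energy -2.4 × 33950 = -81480 cm⁻¹, and 2 additional pairs relative to high-spin add 46910 cm⁻¹, giving -34570 cm⁻¹.
E(LS) − E(HS) = -34570 − (-13580) = -20990 cm⁻¹.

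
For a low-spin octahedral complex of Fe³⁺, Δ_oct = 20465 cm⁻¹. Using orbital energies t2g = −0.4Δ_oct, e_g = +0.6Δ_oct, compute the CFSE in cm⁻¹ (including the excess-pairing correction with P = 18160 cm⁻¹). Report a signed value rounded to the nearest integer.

Group 8 minus oxidation state +3 gives a d⁵ configuration for Fe³⁺.
Electron filling gives t2g^5 e_g^0.
The orbital stabilization is -2.0Δ_oct = -2.0 × 20465 = -40930 cm⁻¹.
Pairing penalty: 2 pairs vs 0 in the high-spin reference → 2 extra × P = 36320 cm⁻¹.
Net CFSE = -40930 + 36320 = -4610 cm⁻¹.

-4610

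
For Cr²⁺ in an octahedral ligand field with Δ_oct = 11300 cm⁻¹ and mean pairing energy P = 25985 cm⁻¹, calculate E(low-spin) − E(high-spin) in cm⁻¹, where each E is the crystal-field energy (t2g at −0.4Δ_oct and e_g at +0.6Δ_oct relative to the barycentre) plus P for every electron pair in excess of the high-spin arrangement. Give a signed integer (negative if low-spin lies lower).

14685

Group 6 minus oxidation state +2 gives a d⁴ configuration for Cr²⁺.
High-spin: t2g^3 e_g^1, CFSE = -0.6Δ_oct = -6780 cm⁻¹.
Low-spin t2g^4 e_g^0 gives -1.6Δ_oct = -18080 cm⁻¹, but forming 1 extra pair costs 1P = 25985 cm⁻¹, so E(LS) = -18080 + 25985 = 7905 cm⁻¹.
Thus E(LS) − E(HS) = 14685 cm⁻¹.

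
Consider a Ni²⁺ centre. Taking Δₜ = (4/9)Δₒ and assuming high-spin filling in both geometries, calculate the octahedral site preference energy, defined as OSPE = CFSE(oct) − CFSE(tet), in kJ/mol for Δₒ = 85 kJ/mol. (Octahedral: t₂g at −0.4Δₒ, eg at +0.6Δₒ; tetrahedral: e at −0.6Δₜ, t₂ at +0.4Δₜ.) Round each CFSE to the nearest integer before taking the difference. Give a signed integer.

-72

Ni is in group 10, so Ni²⁺ is d⁸ (10 − 2 = 8).
In an octahedral site d⁸ (HS) is t₂g⁶ eg², giving CFSE(oct) = -1.2Δₒ = -102 kJ/mol.
In a tetrahedral site the filling is e⁴ t₂⁴: CFSE(tet) = -0.8Δₜ = -0.8 × (4/9)(85) = -30 kJ/mol.
Subtracting, OSPE = -102 − (-30) = -72 kJ/mol.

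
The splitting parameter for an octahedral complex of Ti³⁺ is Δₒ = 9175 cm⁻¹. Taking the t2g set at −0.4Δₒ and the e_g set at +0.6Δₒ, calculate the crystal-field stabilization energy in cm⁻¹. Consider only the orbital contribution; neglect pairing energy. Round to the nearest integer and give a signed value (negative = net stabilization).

Group 4 minus oxidation state +3 gives a d¹ configuration for Ti³⁺.
The d¹ electrons fill as t2g^1 e_g^0.
CFSE(orbital) = 1×(-0.4Δₒ) + 0×(0.6Δₒ) = -0.4Δₒ; with Δₒ = 9175 cm⁻¹ that is -3670 cm⁻¹.

-3670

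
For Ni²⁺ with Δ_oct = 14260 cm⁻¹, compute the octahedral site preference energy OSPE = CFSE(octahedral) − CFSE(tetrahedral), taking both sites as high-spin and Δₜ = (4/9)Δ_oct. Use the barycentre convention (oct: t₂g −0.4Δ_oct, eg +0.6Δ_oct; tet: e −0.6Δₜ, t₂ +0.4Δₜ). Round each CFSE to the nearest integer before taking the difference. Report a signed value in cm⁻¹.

Ni²⁺: group 10, so d-count = 10 − 2 = 8.
Octahedral (high-spin): t2g^6 e_g^2, CFSE = 6(−0.4) + 2(+0.6) = -1.2Δ_oct = -1.2 × 14260 = -17112 cm⁻¹.
In a tetrahedral site the filling is e^4 t2^4: CFSE(tet) = -0.8Δₜ = -0.8 × (4/9)(14260) = -5070 cm⁻¹.
OSPE = -17112 − (-5070) = -12042 cm⁻¹.

-12042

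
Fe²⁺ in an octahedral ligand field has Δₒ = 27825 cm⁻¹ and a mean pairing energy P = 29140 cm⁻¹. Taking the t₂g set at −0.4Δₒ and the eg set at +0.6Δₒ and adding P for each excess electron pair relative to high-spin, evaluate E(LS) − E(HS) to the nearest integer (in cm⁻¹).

2630

Group 8 minus oxidation state +2 gives a d⁶ configuration for Fe²⁺.
In the high-spin limit (t₂g⁴ eg²) the orbital term is -0.4Δₒ = -11130 cm⁻¹, with no excess pairing.
Low-spin t₂g⁶ eg⁰ gives -2.4Δₒ = -66780 cm⁻¹, but forming 2 extra pairs costs 2P = 58280 cm⁻¹, so E(LS) = -66780 + 58280 = -8500 cm⁻¹.
E(LS) − E(HS) = -8500 − (-11130) = 2630 cm⁻¹.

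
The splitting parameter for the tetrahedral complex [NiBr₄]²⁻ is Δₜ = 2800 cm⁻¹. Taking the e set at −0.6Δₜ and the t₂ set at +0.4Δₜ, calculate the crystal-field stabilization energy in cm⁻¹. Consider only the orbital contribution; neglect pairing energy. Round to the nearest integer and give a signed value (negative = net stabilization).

-2240

Each Br⁻ contributes -1; 4 × (-1) = -4. With overall charge -2, Ni is in the +2 oxidation state.
Ni sits in group 10; removing 2 electrons leaves Ni²⁺ with 10 − 2 = 8 d electrons.
With tetrahedral geometry the complex is necessarily high-spin.
Electron filling gives e⁴ t₂⁴.
CFSE(orbital) = 4×(-0.6Δₜ) + 4×(0.4Δₜ) = -0.8Δₜ; with Δₜ = 2800 cm⁻¹ that is -2240 cm⁻¹.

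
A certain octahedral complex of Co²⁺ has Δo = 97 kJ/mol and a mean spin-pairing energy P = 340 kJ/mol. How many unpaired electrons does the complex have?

3

Co sits in group 9; removing 2 electrons leaves Co²⁺ with 9 − 2 = 7 d electrons.
Here Δo < P (97 < 340), so the high-spin state is favoured.
Configuration: t2g^5 e_g^2.
Unpaired electrons: 3.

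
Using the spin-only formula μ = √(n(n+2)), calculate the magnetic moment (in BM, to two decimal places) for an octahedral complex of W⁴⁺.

2.83 BM

W is in group 6, so W⁴⁺ is d² (6 − 4 = 2).
Configuration: t2g^2 e_g^0 → 2 unpaired electrons.
μ(spin-only) = √[2(2+2)] = √8 ≈ 2.83 BM.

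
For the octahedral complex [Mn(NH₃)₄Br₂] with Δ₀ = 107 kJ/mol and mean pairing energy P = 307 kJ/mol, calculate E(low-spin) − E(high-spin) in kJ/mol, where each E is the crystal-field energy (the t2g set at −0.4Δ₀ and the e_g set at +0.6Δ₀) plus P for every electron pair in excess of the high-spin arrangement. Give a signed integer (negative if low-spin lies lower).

400

Ligand charges: 4×(+0) from NH₃ and 2×(-1) from Br⁻ sum to -2; with overall charge +0, Mn is +2.
Mn is in group 7, so Mn²⁺ is d⁵ (7 − 2 = 5).
High-spin: t2g^3 e_g^2, CFSE = 0.0Δ₀ = 0 kJ/mol.
Low-spin: t2g^5 e_g^0, orbital CFSE = -2.0Δ₀ = -214 kJ/mol; plus 2 excess pairs × P = +614 kJ/mol; total 400 kJ/mol.
The difference is 400 − (0) = 400 kJ/mol, so high-spin lies lower.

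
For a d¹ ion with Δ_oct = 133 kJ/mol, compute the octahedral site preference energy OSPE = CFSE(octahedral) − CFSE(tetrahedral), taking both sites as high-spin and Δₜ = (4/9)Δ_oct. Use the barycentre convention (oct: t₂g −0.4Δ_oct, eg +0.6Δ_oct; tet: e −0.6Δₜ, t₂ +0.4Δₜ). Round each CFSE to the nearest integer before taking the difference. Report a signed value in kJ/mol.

-18

Octahedral high-spin t₂g¹ eg⁰: CFSE = -0.4 × 133 = -53 kJ/mol.
In a tetrahedral site the filling is e¹ t₂⁰: CFSE(tet) = -0.6Δₜ = -0.6 × (4/9)(133) = -35 kJ/mol.
OSPE = CFSE(oct) − CFSE(tet) = -53 − (-35) = -18 kJ/mol.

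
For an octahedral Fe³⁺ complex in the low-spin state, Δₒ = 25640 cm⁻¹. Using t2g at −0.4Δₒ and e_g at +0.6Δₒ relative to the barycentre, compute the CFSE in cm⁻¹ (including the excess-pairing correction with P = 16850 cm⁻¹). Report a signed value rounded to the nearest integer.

Fe sits in group 8; removing 3 electrons leaves Fe³⁺ with 8 − 3 = 5 d electrons.
Configuration: t2g^5 e_g^0.
Orbital CFSE = 5(-0.4) + 0(0.6) = -2.0Δₒ = -2.0 × 25640 = -51280 cm⁻¹.
Relative to high-spin t2g^3 e_g^2 (0 paired), the low-spin configuration has 2 additional pairs, contributing +2 × 16850 = +33700 cm⁻¹.
Net CFSE = -51280 + 33700 = -17580 cm⁻¹.

-17580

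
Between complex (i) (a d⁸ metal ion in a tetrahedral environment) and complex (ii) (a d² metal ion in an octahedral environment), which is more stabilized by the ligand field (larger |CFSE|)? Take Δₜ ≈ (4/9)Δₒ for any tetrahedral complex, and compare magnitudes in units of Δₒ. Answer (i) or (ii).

(ii)

(i): Tetrahedral splitting is small, so the complex is high-spin; e⁴ t₂⁴, CFSE = -0.8Δₜ ≈ -0.36Δₒ.
(ii): t2g^2 e_g^0, CFSE = -0.8Δₒ.
So (ii) has the larger |CFSE|.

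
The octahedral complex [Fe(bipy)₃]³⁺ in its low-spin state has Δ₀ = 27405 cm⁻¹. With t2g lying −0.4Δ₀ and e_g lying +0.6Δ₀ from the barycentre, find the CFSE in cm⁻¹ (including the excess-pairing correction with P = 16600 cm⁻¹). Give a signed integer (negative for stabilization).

-21610

bipy is neutral, so the +3 overall charge sits on Fe: oxidation state +3.
Group 8 minus oxidation state +3 gives a d⁵ configuration for Fe³⁺.
The d⁵ electrons fill as t2g^5 e_g^0.
Orbital CFSE = 5(-0.4) + 0(0.6) = -2.0Δ₀ = -2.0 × 27405 = -54810 cm⁻¹.
Pairing penalty: 2 pairs vs 0 in the high-spin reference → 2 extra × P = 33200 cm⁻¹.
Overall CFSE = -54810 + 33200 = -21610 cm⁻¹.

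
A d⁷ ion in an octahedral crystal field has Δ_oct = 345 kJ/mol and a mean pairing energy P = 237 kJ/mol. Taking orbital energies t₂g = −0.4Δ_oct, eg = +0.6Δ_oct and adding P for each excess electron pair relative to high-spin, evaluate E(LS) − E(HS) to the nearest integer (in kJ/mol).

-108

High-spin d⁷ fills as t₂g⁵ eg² with CFSE 5(−0.4) + 2(+0.6) = -0.8Δ_oct = -276 kJ/mol.
Low-spin: t₂g⁶ eg¹, orbital CFSE = -1.8Δ_oct = -621 kJ/mol; plus 1 excess pair × P = +237 kJ/mol; total -384 kJ/mol.
E(LS) − E(HS) = -384 − (-276) = -108 kJ/mol.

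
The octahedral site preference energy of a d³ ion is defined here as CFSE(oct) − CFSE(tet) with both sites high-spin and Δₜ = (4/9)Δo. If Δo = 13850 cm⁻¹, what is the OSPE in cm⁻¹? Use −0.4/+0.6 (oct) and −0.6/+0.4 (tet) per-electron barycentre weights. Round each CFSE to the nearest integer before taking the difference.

Octahedral (high-spin): t2g^3 e_g^0, CFSE = 3(−0.4) + 0(+0.6) = -1.2Δo = -1.2 × 13850 = -16620 cm⁻¹.
In a tetrahedral site the filling is e^2 t2^1: CFSE(tet) = -0.8Δₜ = -0.8 × (4/9)(13850) = -4924 cm⁻¹.
OSPE = -16620 − (-4924) = -11696 cm⁻¹.

-11696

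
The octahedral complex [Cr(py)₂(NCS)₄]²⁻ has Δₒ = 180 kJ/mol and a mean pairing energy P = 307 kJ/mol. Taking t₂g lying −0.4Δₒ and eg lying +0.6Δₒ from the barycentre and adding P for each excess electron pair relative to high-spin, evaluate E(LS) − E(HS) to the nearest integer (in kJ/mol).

127

Ligand charges: 2×(+0) from py and 4×(-1) from NCS⁻ sum to -4; with overall charge -2, Cr is +2.
Group 6 minus oxidation state +2 gives a d⁴ configuration for Cr²⁺.
In the high-spin limit (t₂g³ eg¹) the orbital term is -0.6Δₒ = -108 kJ/mol, with no excess pairing.
Low-spin: t₂g⁴ eg⁰, orbital CFSE = -1.6Δₒ = -288 kJ/mol; plus 1 excess pair × P = +307 kJ/mol; total 19 kJ/mol.
The difference is 19 − (-108) = 127 kJ/mol, so high-spin lies lower.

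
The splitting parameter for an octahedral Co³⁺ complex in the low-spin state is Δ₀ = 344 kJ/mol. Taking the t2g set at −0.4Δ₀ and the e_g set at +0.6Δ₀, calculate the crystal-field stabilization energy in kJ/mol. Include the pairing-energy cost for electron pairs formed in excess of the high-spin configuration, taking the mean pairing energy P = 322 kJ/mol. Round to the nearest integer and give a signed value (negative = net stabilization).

Co is in group 9, so Co³⁺ is d⁶ (9 − 3 = 6).
Configuration: t2g^6 e_g^0.
The orbital stabilization is -2.4Δ₀ = -2.4 × 344 = -826 kJ/mol.
Relative to high-spin t2g^4 e_g^2 (1 paired), the low-spin configuration has 2 additional pairs, contributing +2 × 322 = +644 kJ/mol.
Net CFSE = -826 + 644 = -182 kJ/mol.

-182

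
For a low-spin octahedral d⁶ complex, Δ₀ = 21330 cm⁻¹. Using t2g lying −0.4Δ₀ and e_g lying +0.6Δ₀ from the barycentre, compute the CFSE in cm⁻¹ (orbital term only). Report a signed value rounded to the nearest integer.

Electron filling gives t2g^6 e_g^0.
Orbital CFSE = 6(-0.4) + 0(0.6) = -2.4Δ₀ = -2.4 × 21330 = -51192 cm⁻¹.

-51192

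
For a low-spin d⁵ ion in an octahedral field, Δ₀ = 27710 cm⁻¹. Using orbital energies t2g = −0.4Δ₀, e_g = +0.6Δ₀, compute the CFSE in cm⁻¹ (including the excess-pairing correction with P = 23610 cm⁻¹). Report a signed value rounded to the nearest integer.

-8200

The d⁵ electrons fill as t2g^5 e_g^0.
CFSE(orbital) = 5×(-0.4Δ₀) + 0×(0.6Δ₀) = -2.0Δ₀; with Δ₀ = 27710 cm⁻¹ that is -55420 cm⁻¹.
High-spin d⁵ would be t2g^3 e_g^2 with 0 pairs; low-spin has 2, so 2 excess pairs cost +2P = +47220 cm⁻¹.
Overall CFSE = -55420 + 47220 = -8200 cm⁻¹.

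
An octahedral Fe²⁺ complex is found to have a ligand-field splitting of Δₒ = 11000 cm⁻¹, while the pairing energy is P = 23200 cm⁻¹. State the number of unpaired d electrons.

4

Fe is in group 8, so Fe²⁺ is d⁶ (8 − 2 = 6).
Here Δₒ < P (11000 < 23200), so the high-spin state is favoured.
That gives t2g^4 e_g^2.
Unpaired electrons: 4.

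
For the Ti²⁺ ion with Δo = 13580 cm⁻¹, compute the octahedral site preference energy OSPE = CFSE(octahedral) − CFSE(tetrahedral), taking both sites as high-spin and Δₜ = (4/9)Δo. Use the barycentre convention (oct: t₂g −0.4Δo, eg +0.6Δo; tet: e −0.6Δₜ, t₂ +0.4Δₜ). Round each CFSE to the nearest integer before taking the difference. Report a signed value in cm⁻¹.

-3621

Ti²⁺: group 4, so d-count = 4 − 2 = 2.
Octahedral (high-spin): t2g^2 e_g^0, CFSE = 2(−0.4) + 0(+0.6) = -0.8Δo = -0.8 × 13580 = -10864 cm⁻¹.
Tetrahedral e^2 t2^0 gives -1.2Δₜ = -1.2 × (4/9) × 13580 = -7243 cm⁻¹.
OSPE = -10864 − (-7243) = -3621 cm⁻¹.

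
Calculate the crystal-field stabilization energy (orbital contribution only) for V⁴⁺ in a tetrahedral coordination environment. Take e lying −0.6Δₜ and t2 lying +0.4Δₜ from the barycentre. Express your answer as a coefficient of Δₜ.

-0.6 Δₜ

V sits in group 5; removing 4 electrons leaves V⁴⁺ with 5 − 4 = 1 d electrons.
Tetrahedral fields are weak (Δₜ ≈ 4/9 Δₒ), so electrons fill high-spin.
Configuration: e^1 t2^0.
CFSE = 1(-0.6Δₜ) + 0(0.4Δₜ) = -0.6Δₜ + 0.0Δₜ = -0.6Δₜ.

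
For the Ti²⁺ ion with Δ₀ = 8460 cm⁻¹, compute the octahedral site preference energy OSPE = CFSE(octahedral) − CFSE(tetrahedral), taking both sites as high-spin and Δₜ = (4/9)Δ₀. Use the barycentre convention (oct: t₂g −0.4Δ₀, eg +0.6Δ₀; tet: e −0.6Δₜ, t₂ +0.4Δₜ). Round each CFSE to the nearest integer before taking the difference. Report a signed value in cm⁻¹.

Ti²⁺: group 4, so d-count = 4 − 2 = 2.
In an octahedral site d² (HS) is t₂g² eg⁰, giving CFSE(oct) = -0.8Δ₀ = -6768 cm⁻¹.
In a tetrahedral site the filling is e² t₂⁰: CFSE(tet) = -1.2Δₜ = -1.2 × (4/9)(8460) = -4512 cm⁻¹.
OSPE = CFSE(oct) − CFSE(tet) = -6768 − (-4512) = -2256 cm⁻¹.

-2256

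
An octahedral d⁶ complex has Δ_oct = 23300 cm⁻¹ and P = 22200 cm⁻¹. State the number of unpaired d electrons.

0

Here Δ_oct > P (23300 > 22200), so the low-spin state is favoured.
Configuration: t₂g⁶ eg⁰.
Unpaired electrons: 0.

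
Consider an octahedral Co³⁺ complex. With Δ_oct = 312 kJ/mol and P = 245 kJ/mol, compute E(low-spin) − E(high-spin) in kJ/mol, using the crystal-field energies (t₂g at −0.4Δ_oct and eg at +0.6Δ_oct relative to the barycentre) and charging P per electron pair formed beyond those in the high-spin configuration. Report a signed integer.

-134

Group 9 minus oxidation state +3 gives a d⁶ configuration for Co³⁺.
High-spin d⁶ fills as t₂g⁴ eg² with CFSE 4(−0.4) + 2(+0.6) = -0.4Δ_oct = -125 kJ/mol.
Low-spin: t₂g⁶ eg⁰, orbital CFSE = -2.4Δ_oct = -749 kJ/mol; plus 2 excess pairs × P = +490 kJ/mol; total -259 kJ/mol.
The difference is -259 − (-125) = -134 kJ/mol, so low-spin lies lower.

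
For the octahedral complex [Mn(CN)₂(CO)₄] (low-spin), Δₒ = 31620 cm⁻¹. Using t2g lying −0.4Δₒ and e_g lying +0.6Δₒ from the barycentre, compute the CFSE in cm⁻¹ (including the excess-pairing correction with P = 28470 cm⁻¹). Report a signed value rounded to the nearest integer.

-6300

Ligand charges: 2×(-1) from CN⁻ and 4×(+0) from CO sum to -2; with overall charge +0, Mn is +2.
Group 7 minus oxidation state +2 gives a d⁵ configuration for Mn²⁺.
Configuration: t2g^5 e_g^0.
Orbital CFSE = 5(-0.4) + 0(0.6) = -2.0Δₒ = -2.0 × 31620 = -63240 cm⁻¹.
Pairing penalty: 2 pairs vs 0 in the high-spin reference → 2 extra × P = 56940 cm⁻¹.
Combining: -63240 + 56940 = -6300 cm⁻¹.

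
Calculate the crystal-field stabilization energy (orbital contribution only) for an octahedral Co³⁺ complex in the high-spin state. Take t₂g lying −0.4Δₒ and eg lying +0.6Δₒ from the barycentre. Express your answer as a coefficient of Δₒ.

Co³⁺: group 9, so d-count = 9 − 3 = 6.
Configuration: t₂g⁴ eg².
CFSE = 4(-0.4Δₒ) + 2(0.6Δₒ) = -1.6Δₒ + 1.2Δₒ = -0.4Δₒ.

-0.4 Δₒ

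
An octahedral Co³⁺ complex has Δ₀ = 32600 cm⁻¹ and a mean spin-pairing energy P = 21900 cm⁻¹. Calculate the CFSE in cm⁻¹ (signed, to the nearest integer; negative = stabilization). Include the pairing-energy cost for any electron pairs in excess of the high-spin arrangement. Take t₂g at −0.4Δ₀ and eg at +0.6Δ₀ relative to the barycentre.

-34440

Group 9 minus oxidation state +3 gives a d⁶ configuration for Co³⁺.
Δ₀ > P, so pairing is preferred: the ground state is low-spin.
That gives t₂g⁶ eg⁰.
Orbital CFSE = -2.4Δ₀ = -2.4 × 32600 = -78240 cm⁻¹.
Excess pairs vs high-spin: 3 − 1 = 2; pairing cost = +43800 cm⁻¹.
Net CFSE = -78240 + 43800 = -34440 cm⁻¹.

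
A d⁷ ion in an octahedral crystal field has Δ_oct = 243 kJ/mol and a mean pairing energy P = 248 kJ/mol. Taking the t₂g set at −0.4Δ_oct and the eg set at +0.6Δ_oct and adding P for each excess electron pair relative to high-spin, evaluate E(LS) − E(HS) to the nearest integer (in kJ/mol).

High-spin d⁷ fills as t₂g⁵ eg² with CFSE 5(−0.4) + 2(+0.6) = -0.8Δ_oct = -194 kJ/mol.
Low-spin t₂g⁶ eg¹ gives -1.8Δ_oct = -437 kJ/mol, but forming 1 extra pair costs 1P = 248 kJ/mol, so E(LS) = -437 + 248 = -189 kJ/mol.
The difference is -189 − (-194) = 5 kJ/mol, so high-spin lies lower.

5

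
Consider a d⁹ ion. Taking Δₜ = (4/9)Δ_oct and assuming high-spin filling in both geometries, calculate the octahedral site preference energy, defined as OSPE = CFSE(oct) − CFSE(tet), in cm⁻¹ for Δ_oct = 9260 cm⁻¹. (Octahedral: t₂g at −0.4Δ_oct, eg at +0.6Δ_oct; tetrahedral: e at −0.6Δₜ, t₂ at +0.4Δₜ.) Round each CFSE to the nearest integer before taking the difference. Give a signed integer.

-3910

In an octahedral site d⁹ (HS) is t2g^6 e_g^3, giving CFSE(oct) = -0.6Δ_oct = -5556 cm⁻¹.
In a tetrahedral site the filling is e^4 t2^5: CFSE(tet) = -0.4Δₜ = -0.4 × (4/9)(9260) = -1646 cm⁻¹.
OSPE = CFSE(oct) − CFSE(tet) = -5556 − (-1646) = -3910 cm⁻¹.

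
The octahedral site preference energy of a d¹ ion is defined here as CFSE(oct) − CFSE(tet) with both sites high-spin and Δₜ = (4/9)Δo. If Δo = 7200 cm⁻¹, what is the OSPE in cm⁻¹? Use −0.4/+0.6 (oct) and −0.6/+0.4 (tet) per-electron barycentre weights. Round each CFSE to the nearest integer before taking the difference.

Octahedral high-spin t₂g¹ eg⁰: CFSE = -0.4 × 7200 = -2880 cm⁻¹.
Tetrahedral: e¹ t₂⁰, CFSE = 1(−0.6) + 0(+0.4) = -0.6Δₜ = -0.6 × (4/9) × 7200 = -1920 cm⁻¹.
OSPE = -2880 − (-1920) = -960 cm⁻¹.

-960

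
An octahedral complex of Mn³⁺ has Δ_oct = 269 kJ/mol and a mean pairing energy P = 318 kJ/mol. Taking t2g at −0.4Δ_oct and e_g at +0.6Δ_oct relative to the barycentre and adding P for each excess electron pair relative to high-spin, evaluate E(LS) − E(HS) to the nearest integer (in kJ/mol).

Mn sits in group 7; removing 3 electrons leaves Mn³⁺ with 7 − 3 = 4 d electrons.
In the high-spin limit (t2g^3 e_g^1) the orbital term is -0.6Δ_oct = -161 kJ/mol, with no excess pairing.
For low-spin the configuration is t2g^4 e_g^0: orbital energy -1.6 × 269 = -430 kJ/mol, and 1 additional pair relative to high-spin adds 318 kJ/mol, giving -112 kJ/mol.
The difference is -112 − (-161) = 49 kJ/mol, so high-spin lies lower.

49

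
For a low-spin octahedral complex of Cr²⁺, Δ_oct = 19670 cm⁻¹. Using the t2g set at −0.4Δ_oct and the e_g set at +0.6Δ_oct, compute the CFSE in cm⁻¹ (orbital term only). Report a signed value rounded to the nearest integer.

-31472

Cr²⁺: group 6, so d-count = 6 − 2 = 4.
Electron filling gives t2g^4 e_g^0.
Orbital CFSE = 4(-0.4) + 0(0.6) = -1.6Δ_oct = -1.6 × 19670 = -31472 cm⁻¹.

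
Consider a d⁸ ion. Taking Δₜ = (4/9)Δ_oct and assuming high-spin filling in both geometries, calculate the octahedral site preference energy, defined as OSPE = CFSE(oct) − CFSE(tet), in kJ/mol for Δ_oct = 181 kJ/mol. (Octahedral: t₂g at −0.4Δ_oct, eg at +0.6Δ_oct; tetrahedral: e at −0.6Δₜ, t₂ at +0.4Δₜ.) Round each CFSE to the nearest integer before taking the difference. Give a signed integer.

In an octahedral site d⁸ (HS) is t₂g⁶ eg², giving CFSE(oct) = -1.2Δ_oct = -217 kJ/mol.
Tetrahedral: e⁴ t₂⁴, CFSE = 4(−0.6) + 4(+0.4) = -0.8Δₜ = -0.8 × (4/9) × 181 = -64 kJ/mol.
OSPE = -217 − (-64) = -153 kJ/mol.

-153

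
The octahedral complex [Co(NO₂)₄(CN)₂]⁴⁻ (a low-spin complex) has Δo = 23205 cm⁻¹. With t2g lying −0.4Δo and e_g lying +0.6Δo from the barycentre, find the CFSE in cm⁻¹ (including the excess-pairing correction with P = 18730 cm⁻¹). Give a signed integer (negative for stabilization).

-23039

Ligand charges: 4×(-1) from NO₂⁻ and 2×(-1) from CN⁻ sum to -6; with overall charge -4, Co is +2.
Co is in group 9, so Co²⁺ is d⁷ (9 − 2 = 7).
Configuration: t2g^6 e_g^1.
The orbital stabilization is -1.8Δo = -1.8 × 23205 = -41769 cm⁻¹.
Pairing penalty: 3 pairs vs 2 in the high-spin reference → 1 extra × P = 18730 cm⁻¹.
Combining: -41769 + 18730 = -23039 cm⁻¹.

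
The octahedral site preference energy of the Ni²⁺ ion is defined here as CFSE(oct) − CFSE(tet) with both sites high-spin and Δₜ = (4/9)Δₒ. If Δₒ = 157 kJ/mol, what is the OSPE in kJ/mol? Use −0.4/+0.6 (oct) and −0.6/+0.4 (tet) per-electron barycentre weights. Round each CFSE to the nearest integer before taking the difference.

Ni²⁺: group 10, so d-count = 10 − 2 = 8.
Octahedral high-spin t2g^6 e_g^2: CFSE = -1.2 × 157 = -188 kJ/mol.
Tetrahedral: e^4 t2^4, CFSE = 4(−0.6) + 4(+0.4) = -0.8Δₜ = -0.8 × (4/9) × 157 = -56 kJ/mol.
OSPE = CFSE(oct) − CFSE(tet) = -188 − (-56) = -132 kJ/mol.

-132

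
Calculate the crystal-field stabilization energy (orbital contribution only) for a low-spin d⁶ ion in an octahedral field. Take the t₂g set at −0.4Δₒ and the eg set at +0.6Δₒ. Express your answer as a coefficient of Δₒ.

-2.4 Δₒ

Configuration: t₂g⁶ eg⁰.
CFSE = 6(-0.4Δₒ) + 0(0.6Δₒ) = -2.4Δₒ + 0.0Δₒ = -2.4Δₒ.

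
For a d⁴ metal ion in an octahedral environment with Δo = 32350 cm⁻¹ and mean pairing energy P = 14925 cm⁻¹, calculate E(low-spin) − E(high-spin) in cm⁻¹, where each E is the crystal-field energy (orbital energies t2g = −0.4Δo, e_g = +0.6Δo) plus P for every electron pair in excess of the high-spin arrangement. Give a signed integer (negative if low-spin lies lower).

High-spin d⁴ fills as t2g^3 e_g^1 with CFSE 3(−0.4) + 1(+0.6) = -0.6Δo = -19410 cm⁻¹.
Low-spin: t2g^4 e_g^0, orbital CFSE = -1.6Δo = -51760 cm⁻¹; plus 1 excess pair × P = +14925 cm⁻¹; total -36835 cm⁻¹.
Thus E(LS) − E(HS) = -17425 cm⁻¹.

-17425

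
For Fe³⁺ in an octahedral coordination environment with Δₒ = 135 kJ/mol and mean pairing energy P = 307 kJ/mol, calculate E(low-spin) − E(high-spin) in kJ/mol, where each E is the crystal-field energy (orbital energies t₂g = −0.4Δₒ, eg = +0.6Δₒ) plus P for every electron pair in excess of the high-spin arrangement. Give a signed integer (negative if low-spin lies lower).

344

Group 8 minus oxidation state +3 gives a d⁵ configuration for Fe³⁺.
High-spin d⁵ fills as t₂g³ eg² with CFSE 3(−0.4) + 2(+0.6) = 0.0Δₒ = 0 kJ/mol.
Low-spin t₂g⁵ eg⁰ gives -2.0Δₒ = -270 kJ/mol, but forming 2 extra pairs costs 2P = 614 kJ/mol, so E(LS) = -270 + 614 = 344 kJ/mol.
The difference is 344 − (0) = 344 kJ/mol, so high-spin lies lower.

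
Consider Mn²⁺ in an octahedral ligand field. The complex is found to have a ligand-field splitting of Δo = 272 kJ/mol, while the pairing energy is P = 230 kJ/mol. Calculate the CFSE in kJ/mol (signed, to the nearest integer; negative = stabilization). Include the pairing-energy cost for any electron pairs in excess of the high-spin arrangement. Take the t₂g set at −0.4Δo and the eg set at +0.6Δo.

-84

Mn²⁺: group 7, so d-count = 7 − 2 = 5.
Since Δo = 272 kJ/mol > P = 230 kJ/mol, the complex adopts the low-spin configuration.
Configuration: t₂g⁵ eg⁰.
Orbital CFSE = -2.0Δo = -2.0 × 272 = -544 kJ/mol.
Excess pairs vs high-spin: 2 − 0 = 2; pairing cost = +460 kJ/mol.
Net CFSE = -544 + 460 = -84 kJ/mol.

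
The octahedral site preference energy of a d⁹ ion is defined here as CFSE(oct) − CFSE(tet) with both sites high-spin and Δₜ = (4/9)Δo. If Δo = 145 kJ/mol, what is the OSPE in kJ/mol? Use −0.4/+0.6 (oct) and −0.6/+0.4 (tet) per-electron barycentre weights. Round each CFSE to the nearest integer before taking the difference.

-61

Octahedral high-spin t₂g⁶ eg³: CFSE = -0.6 × 145 = -87 kJ/mol.
In a tetrahedral site the filling is e⁴ t₂⁵: CFSE(tet) = -0.4Δₜ = -0.4 × (4/9)(145) = -26 kJ/mol.
OSPE = CFSE(oct) − CFSE(tet) = -87 − (-26) = -61 kJ/mol.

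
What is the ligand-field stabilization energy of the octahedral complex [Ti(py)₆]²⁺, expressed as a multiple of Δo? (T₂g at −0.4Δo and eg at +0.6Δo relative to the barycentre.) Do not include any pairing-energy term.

py is neutral, so the +2 overall charge sits on Ti: oxidation state +2.
Ti is in group 4, so Ti²⁺ is d² (4 − 2 = 2).
Configuration: t₂g² eg⁰.
CFSE = 2(-0.4Δo) + 0(0.6Δo) = -0.8Δo + 0.0Δo = -0.8Δo.

-0.8 Δo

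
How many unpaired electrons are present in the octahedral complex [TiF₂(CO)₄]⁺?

Ligand charges: 2×(-1) from F⁻ and 4×(+0) from CO sum to -2; with overall charge +1, Ti is +3.
Group 4 minus oxidation state +3 gives a d¹ configuration for Ti³⁺.
Configuration: t₂g¹ eg⁰, giving 1 unpaired electron.

1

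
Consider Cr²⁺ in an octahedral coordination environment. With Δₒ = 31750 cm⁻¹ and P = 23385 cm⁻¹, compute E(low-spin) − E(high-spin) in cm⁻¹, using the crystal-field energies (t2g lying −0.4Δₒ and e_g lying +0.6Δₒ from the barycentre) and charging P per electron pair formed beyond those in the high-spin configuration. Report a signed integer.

-8365

Cr²⁺: group 6, so d-count = 6 − 2 = 4.
High-spin d⁴ fills as t2g^3 e_g^1 with CFSE 3(−0.4) + 1(+0.6) = -0.6Δₒ = -19050 cm⁻¹.
Low-spin: t2g^4 e_g^0, orbital CFSE = -1.6Δₒ = -50800 cm⁻¹; plus 1 excess pair × P = +23385 cm⁻¹; total -27415 cm⁻¹.
Thus E(LS) − E(HS) = -8365 cm⁻¹.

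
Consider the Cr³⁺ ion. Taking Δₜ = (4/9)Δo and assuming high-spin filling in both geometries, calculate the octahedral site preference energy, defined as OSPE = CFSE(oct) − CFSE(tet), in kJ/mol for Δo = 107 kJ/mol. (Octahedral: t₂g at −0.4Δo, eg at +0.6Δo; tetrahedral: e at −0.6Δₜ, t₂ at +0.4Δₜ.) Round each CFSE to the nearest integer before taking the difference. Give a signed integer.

-90

Cr³⁺: group 6, so d-count = 6 − 3 = 3.
Octahedral (high-spin): t2g^3 e_g^0, CFSE = 3(−0.4) + 0(+0.6) = -1.2Δo = -1.2 × 107 = -128 kJ/mol.
Tetrahedral e^2 t2^1 gives -0.8Δₜ = -0.8 × (4/9) × 107 = -38 kJ/mol.
Subtracting, OSPE = -128 − (-38) = -90 kJ/mol.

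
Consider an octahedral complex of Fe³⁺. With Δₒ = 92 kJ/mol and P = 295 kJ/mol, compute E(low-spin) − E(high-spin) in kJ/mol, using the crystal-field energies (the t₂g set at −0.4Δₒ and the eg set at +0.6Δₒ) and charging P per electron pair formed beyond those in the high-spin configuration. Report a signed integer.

Group 8 minus oxidation state +3 gives a d⁵ configuration for Fe³⁺.
High-spin d⁵ fills as t₂g³ eg² with CFSE 3(−0.4) + 2(+0.6) = 0.0Δₒ = 0 kJ/mol.
Low-spin t₂g⁵ eg⁰ gives -2.0Δₒ = -184 kJ/mol, but forming 2 extra pairs costs 2P = 590 kJ/mol, so E(LS) = -184 + 590 = 406 kJ/mol.
E(LS) − E(HS) = 406 − (0) = 406 kJ/mol.

406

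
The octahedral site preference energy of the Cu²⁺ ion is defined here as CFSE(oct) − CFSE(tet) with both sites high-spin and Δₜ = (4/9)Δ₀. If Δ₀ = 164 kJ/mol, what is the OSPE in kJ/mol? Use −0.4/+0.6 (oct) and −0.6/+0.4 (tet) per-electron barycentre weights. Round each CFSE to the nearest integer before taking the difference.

-69

Cu is in group 11, so Cu²⁺ is d⁹ (11 − 2 = 9).
Octahedral high-spin t2g^6 e_g^3: CFSE = -0.6 × 164 = -98 kJ/mol.
Tetrahedral: e^4 t2^5, CFSE = 4(−0.6) + 5(+0.4) = -0.4Δₜ = -0.4 × (4/9) × 164 = -29 kJ/mol.
Subtracting, OSPE = -98 − (-29) = -69 kJ/mol.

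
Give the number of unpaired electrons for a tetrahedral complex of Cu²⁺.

1

Cu is in group 11, so Cu²⁺ is d⁹ (11 − 2 = 9).
Tetrahedral splitting is small, so the complex is high-spin.
Configuration: e⁴ t₂⁵, giving 1 unpaired electron.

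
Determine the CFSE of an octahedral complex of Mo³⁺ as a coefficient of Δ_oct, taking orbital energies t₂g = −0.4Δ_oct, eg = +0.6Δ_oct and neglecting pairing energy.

-1.2 Δ_oct

Mo is in group 6, so Mo³⁺ is d³ (6 − 3 = 3).
Configuration: t₂g³ eg⁰.
CFSE = 3(-0.4Δ_oct) + 0(0.6Δ_oct) = -1.2Δ_oct + 0.0Δ_oct = -1.2Δ_oct.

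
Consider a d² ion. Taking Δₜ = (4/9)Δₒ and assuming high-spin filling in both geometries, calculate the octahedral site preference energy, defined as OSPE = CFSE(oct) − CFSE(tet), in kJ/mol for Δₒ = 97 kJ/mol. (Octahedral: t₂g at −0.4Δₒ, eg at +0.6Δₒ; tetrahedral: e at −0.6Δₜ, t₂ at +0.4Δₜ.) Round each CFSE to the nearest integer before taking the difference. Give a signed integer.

-26

In an octahedral site d² (HS) is t₂g² eg⁰, giving CFSE(oct) = -0.8Δₒ = -78 kJ/mol.
Tetrahedral: e² t₂⁰, CFSE = 2(−0.6) + 0(+0.4) = -1.2Δₜ = -1.2 × (4/9) × 97 = -52 kJ/mol.
OSPE = -78 − (-52) = -26 kJ/mol.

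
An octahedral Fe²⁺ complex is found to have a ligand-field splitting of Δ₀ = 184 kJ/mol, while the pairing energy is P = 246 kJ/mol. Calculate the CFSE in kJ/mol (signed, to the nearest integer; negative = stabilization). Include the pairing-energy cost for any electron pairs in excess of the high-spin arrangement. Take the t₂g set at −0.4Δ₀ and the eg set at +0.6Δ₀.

Fe sits in group 8; removing 2 electrons leaves Fe²⁺ with 8 − 2 = 6 d electrons.
With Δ₀ < P the complex is high-spin.
That gives t₂g⁴ eg².
Orbital CFSE = -0.4Δ₀ = -0.4 × 184 = -74 kJ/mol.
High-spin has no excess pairs, so no pairing correction applies.

-74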